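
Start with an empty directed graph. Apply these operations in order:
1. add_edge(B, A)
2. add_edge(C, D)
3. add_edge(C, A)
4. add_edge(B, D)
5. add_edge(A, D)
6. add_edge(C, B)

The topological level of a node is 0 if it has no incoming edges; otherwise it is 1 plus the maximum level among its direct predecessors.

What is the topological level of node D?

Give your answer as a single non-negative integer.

Op 1: add_edge(B, A). Edges now: 1
Op 2: add_edge(C, D). Edges now: 2
Op 3: add_edge(C, A). Edges now: 3
Op 4: add_edge(B, D). Edges now: 4
Op 5: add_edge(A, D). Edges now: 5
Op 6: add_edge(C, B). Edges now: 6
Compute levels (Kahn BFS):
  sources (in-degree 0): C
  process C: level=0
    C->A: in-degree(A)=1, level(A)>=1
    C->B: in-degree(B)=0, level(B)=1, enqueue
    C->D: in-degree(D)=2, level(D)>=1
  process B: level=1
    B->A: in-degree(A)=0, level(A)=2, enqueue
    B->D: in-degree(D)=1, level(D)>=2
  process A: level=2
    A->D: in-degree(D)=0, level(D)=3, enqueue
  process D: level=3
All levels: A:2, B:1, C:0, D:3
level(D) = 3

Answer: 3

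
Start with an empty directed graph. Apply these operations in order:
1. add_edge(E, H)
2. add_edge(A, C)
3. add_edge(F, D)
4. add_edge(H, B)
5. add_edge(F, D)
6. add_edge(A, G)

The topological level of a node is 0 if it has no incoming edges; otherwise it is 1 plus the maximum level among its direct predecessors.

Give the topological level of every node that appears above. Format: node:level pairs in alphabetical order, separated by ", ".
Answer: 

Op 1: add_edge(E, H). Edges now: 1
Op 2: add_edge(A, C). Edges now: 2
Op 3: add_edge(F, D). Edges now: 3
Op 4: add_edge(H, B). Edges now: 4
Op 5: add_edge(F, D) (duplicate, no change). Edges now: 4
Op 6: add_edge(A, G). Edges now: 5
Compute levels (Kahn BFS):
  sources (in-degree 0): A, E, F
  process A: level=0
    A->C: in-degree(C)=0, level(C)=1, enqueue
    A->G: in-degree(G)=0, level(G)=1, enqueue
  process E: level=0
    E->H: in-degree(H)=0, level(H)=1, enqueue
  process F: level=0
    F->D: in-degree(D)=0, level(D)=1, enqueue
  process C: level=1
  process G: level=1
  process H: level=1
    H->B: in-degree(B)=0, level(B)=2, enqueue
  process D: level=1
  process B: level=2
All levels: A:0, B:2, C:1, D:1, E:0, F:0, G:1, H:1

Answer: A:0, B:2, C:1, D:1, E:0, F:0, G:1, H:1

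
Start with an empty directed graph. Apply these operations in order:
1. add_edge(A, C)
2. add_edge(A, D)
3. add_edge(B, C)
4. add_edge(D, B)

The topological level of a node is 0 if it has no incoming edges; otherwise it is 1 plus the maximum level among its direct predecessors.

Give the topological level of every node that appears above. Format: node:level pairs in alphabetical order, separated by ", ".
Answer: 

Answer: A:0, B:2, C:3, D:1

Derivation:
Op 1: add_edge(A, C). Edges now: 1
Op 2: add_edge(A, D). Edges now: 2
Op 3: add_edge(B, C). Edges now: 3
Op 4: add_edge(D, B). Edges now: 4
Compute levels (Kahn BFS):
  sources (in-degree 0): A
  process A: level=0
    A->C: in-degree(C)=1, level(C)>=1
    A->D: in-degree(D)=0, level(D)=1, enqueue
  process D: level=1
    D->B: in-degree(B)=0, level(B)=2, enqueue
  process B: level=2
    B->C: in-degree(C)=0, level(C)=3, enqueue
  process C: level=3
All levels: A:0, B:2, C:3, D:1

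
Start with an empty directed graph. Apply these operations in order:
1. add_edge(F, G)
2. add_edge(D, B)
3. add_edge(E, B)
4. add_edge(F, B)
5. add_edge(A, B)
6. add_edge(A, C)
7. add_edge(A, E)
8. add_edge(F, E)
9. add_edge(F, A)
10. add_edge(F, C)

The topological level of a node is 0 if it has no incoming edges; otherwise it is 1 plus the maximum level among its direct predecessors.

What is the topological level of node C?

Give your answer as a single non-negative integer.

Answer: 2

Derivation:
Op 1: add_edge(F, G). Edges now: 1
Op 2: add_edge(D, B). Edges now: 2
Op 3: add_edge(E, B). Edges now: 3
Op 4: add_edge(F, B). Edges now: 4
Op 5: add_edge(A, B). Edges now: 5
Op 6: add_edge(A, C). Edges now: 6
Op 7: add_edge(A, E). Edges now: 7
Op 8: add_edge(F, E). Edges now: 8
Op 9: add_edge(F, A). Edges now: 9
Op 10: add_edge(F, C). Edges now: 10
Compute levels (Kahn BFS):
  sources (in-degree 0): D, F
  process D: level=0
    D->B: in-degree(B)=3, level(B)>=1
  process F: level=0
    F->A: in-degree(A)=0, level(A)=1, enqueue
    F->B: in-degree(B)=2, level(B)>=1
    F->C: in-degree(C)=1, level(C)>=1
    F->E: in-degree(E)=1, level(E)>=1
    F->G: in-degree(G)=0, level(G)=1, enqueue
  process A: level=1
    A->B: in-degree(B)=1, level(B)>=2
    A->C: in-degree(C)=0, level(C)=2, enqueue
    A->E: in-degree(E)=0, level(E)=2, enqueue
  process G: level=1
  process C: level=2
  process E: level=2
    E->B: in-degree(B)=0, level(B)=3, enqueue
  process B: level=3
All levels: A:1, B:3, C:2, D:0, E:2, F:0, G:1
level(C) = 2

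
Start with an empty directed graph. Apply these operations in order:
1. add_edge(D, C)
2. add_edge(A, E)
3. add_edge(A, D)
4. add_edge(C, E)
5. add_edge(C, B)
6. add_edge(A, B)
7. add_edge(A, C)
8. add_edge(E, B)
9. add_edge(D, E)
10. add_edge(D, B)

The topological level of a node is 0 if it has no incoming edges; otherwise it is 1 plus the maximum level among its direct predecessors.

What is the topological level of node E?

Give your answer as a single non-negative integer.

Answer: 3

Derivation:
Op 1: add_edge(D, C). Edges now: 1
Op 2: add_edge(A, E). Edges now: 2
Op 3: add_edge(A, D). Edges now: 3
Op 4: add_edge(C, E). Edges now: 4
Op 5: add_edge(C, B). Edges now: 5
Op 6: add_edge(A, B). Edges now: 6
Op 7: add_edge(A, C). Edges now: 7
Op 8: add_edge(E, B). Edges now: 8
Op 9: add_edge(D, E). Edges now: 9
Op 10: add_edge(D, B). Edges now: 10
Compute levels (Kahn BFS):
  sources (in-degree 0): A
  process A: level=0
    A->B: in-degree(B)=3, level(B)>=1
    A->C: in-degree(C)=1, level(C)>=1
    A->D: in-degree(D)=0, level(D)=1, enqueue
    A->E: in-degree(E)=2, level(E)>=1
  process D: level=1
    D->B: in-degree(B)=2, level(B)>=2
    D->C: in-degree(C)=0, level(C)=2, enqueue
    D->E: in-degree(E)=1, level(E)>=2
  process C: level=2
    C->B: in-degree(B)=1, level(B)>=3
    C->E: in-degree(E)=0, level(E)=3, enqueue
  process E: level=3
    E->B: in-degree(B)=0, level(B)=4, enqueue
  process B: level=4
All levels: A:0, B:4, C:2, D:1, E:3
level(E) = 3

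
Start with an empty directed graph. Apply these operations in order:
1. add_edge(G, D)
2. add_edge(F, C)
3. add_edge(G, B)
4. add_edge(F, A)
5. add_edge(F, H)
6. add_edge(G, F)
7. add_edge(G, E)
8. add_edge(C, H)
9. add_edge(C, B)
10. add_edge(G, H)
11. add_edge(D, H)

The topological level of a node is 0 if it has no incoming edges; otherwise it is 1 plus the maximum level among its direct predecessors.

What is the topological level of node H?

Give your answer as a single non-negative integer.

Op 1: add_edge(G, D). Edges now: 1
Op 2: add_edge(F, C). Edges now: 2
Op 3: add_edge(G, B). Edges now: 3
Op 4: add_edge(F, A). Edges now: 4
Op 5: add_edge(F, H). Edges now: 5
Op 6: add_edge(G, F). Edges now: 6
Op 7: add_edge(G, E). Edges now: 7
Op 8: add_edge(C, H). Edges now: 8
Op 9: add_edge(C, B). Edges now: 9
Op 10: add_edge(G, H). Edges now: 10
Op 11: add_edge(D, H). Edges now: 11
Compute levels (Kahn BFS):
  sources (in-degree 0): G
  process G: level=0
    G->B: in-degree(B)=1, level(B)>=1
    G->D: in-degree(D)=0, level(D)=1, enqueue
    G->E: in-degree(E)=0, level(E)=1, enqueue
    G->F: in-degree(F)=0, level(F)=1, enqueue
    G->H: in-degree(H)=3, level(H)>=1
  process D: level=1
    D->H: in-degree(H)=2, level(H)>=2
  process E: level=1
  process F: level=1
    F->A: in-degree(A)=0, level(A)=2, enqueue
    F->C: in-degree(C)=0, level(C)=2, enqueue
    F->H: in-degree(H)=1, level(H)>=2
  process A: level=2
  process C: level=2
    C->B: in-degree(B)=0, level(B)=3, enqueue
    C->H: in-degree(H)=0, level(H)=3, enqueue
  process B: level=3
  process H: level=3
All levels: A:2, B:3, C:2, D:1, E:1, F:1, G:0, H:3
level(H) = 3

Answer: 3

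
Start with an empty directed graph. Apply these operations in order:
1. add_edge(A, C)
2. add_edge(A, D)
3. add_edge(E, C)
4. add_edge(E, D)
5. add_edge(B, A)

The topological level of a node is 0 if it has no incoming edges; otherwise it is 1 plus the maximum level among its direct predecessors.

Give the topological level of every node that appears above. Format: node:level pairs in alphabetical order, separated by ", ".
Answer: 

Answer: A:1, B:0, C:2, D:2, E:0

Derivation:
Op 1: add_edge(A, C). Edges now: 1
Op 2: add_edge(A, D). Edges now: 2
Op 3: add_edge(E, C). Edges now: 3
Op 4: add_edge(E, D). Edges now: 4
Op 5: add_edge(B, A). Edges now: 5
Compute levels (Kahn BFS):
  sources (in-degree 0): B, E
  process B: level=0
    B->A: in-degree(A)=0, level(A)=1, enqueue
  process E: level=0
    E->C: in-degree(C)=1, level(C)>=1
    E->D: in-degree(D)=1, level(D)>=1
  process A: level=1
    A->C: in-degree(C)=0, level(C)=2, enqueue
    A->D: in-degree(D)=0, level(D)=2, enqueue
  process C: level=2
  process D: level=2
All levels: A:1, B:0, C:2, D:2, E:0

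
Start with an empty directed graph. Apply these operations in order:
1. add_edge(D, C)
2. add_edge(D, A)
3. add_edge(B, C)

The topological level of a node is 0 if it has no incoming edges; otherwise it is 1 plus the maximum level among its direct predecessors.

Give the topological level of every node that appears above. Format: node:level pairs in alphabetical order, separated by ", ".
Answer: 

Op 1: add_edge(D, C). Edges now: 1
Op 2: add_edge(D, A). Edges now: 2
Op 3: add_edge(B, C). Edges now: 3
Compute levels (Kahn BFS):
  sources (in-degree 0): B, D
  process B: level=0
    B->C: in-degree(C)=1, level(C)>=1
  process D: level=0
    D->A: in-degree(A)=0, level(A)=1, enqueue
    D->C: in-degree(C)=0, level(C)=1, enqueue
  process A: level=1
  process C: level=1
All levels: A:1, B:0, C:1, D:0

Answer: A:1, B:0, C:1, D:0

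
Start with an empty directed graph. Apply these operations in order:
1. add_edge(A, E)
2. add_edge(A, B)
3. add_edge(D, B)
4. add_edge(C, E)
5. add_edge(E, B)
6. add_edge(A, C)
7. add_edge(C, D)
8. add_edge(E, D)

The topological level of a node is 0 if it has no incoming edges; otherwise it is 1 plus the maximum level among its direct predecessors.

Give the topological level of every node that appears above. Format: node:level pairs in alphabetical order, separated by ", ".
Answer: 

Op 1: add_edge(A, E). Edges now: 1
Op 2: add_edge(A, B). Edges now: 2
Op 3: add_edge(D, B). Edges now: 3
Op 4: add_edge(C, E). Edges now: 4
Op 5: add_edge(E, B). Edges now: 5
Op 6: add_edge(A, C). Edges now: 6
Op 7: add_edge(C, D). Edges now: 7
Op 8: add_edge(E, D). Edges now: 8
Compute levels (Kahn BFS):
  sources (in-degree 0): A
  process A: level=0
    A->B: in-degree(B)=2, level(B)>=1
    A->C: in-degree(C)=0, level(C)=1, enqueue
    A->E: in-degree(E)=1, level(E)>=1
  process C: level=1
    C->D: in-degree(D)=1, level(D)>=2
    C->E: in-degree(E)=0, level(E)=2, enqueue
  process E: level=2
    E->B: in-degree(B)=1, level(B)>=3
    E->D: in-degree(D)=0, level(D)=3, enqueue
  process D: level=3
    D->B: in-degree(B)=0, level(B)=4, enqueue
  process B: level=4
All levels: A:0, B:4, C:1, D:3, E:2

Answer: A:0, B:4, C:1, D:3, E:2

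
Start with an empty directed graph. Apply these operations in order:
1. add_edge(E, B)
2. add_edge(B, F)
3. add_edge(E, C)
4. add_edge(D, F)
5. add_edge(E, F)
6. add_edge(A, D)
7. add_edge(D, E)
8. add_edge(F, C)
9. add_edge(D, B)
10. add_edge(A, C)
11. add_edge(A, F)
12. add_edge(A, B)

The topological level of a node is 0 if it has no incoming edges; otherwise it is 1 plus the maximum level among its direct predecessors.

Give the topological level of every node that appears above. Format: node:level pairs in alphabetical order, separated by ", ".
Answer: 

Op 1: add_edge(E, B). Edges now: 1
Op 2: add_edge(B, F). Edges now: 2
Op 3: add_edge(E, C). Edges now: 3
Op 4: add_edge(D, F). Edges now: 4
Op 5: add_edge(E, F). Edges now: 5
Op 6: add_edge(A, D). Edges now: 6
Op 7: add_edge(D, E). Edges now: 7
Op 8: add_edge(F, C). Edges now: 8
Op 9: add_edge(D, B). Edges now: 9
Op 10: add_edge(A, C). Edges now: 10
Op 11: add_edge(A, F). Edges now: 11
Op 12: add_edge(A, B). Edges now: 12
Compute levels (Kahn BFS):
  sources (in-degree 0): A
  process A: level=0
    A->B: in-degree(B)=2, level(B)>=1
    A->C: in-degree(C)=2, level(C)>=1
    A->D: in-degree(D)=0, level(D)=1, enqueue
    A->F: in-degree(F)=3, level(F)>=1
  process D: level=1
    D->B: in-degree(B)=1, level(B)>=2
    D->E: in-degree(E)=0, level(E)=2, enqueue
    D->F: in-degree(F)=2, level(F)>=2
  process E: level=2
    E->B: in-degree(B)=0, level(B)=3, enqueue
    E->C: in-degree(C)=1, level(C)>=3
    E->F: in-degree(F)=1, level(F)>=3
  process B: level=3
    B->F: in-degree(F)=0, level(F)=4, enqueue
  process F: level=4
    F->C: in-degree(C)=0, level(C)=5, enqueue
  process C: level=5
All levels: A:0, B:3, C:5, D:1, E:2, F:4

Answer: A:0, B:3, C:5, D:1, E:2, F:4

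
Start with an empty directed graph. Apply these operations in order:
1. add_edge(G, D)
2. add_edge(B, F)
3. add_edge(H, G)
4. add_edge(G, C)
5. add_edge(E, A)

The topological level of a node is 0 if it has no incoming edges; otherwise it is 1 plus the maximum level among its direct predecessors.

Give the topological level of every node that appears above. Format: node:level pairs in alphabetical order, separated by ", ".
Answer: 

Answer: A:1, B:0, C:2, D:2, E:0, F:1, G:1, H:0

Derivation:
Op 1: add_edge(G, D). Edges now: 1
Op 2: add_edge(B, F). Edges now: 2
Op 3: add_edge(H, G). Edges now: 3
Op 4: add_edge(G, C). Edges now: 4
Op 5: add_edge(E, A). Edges now: 5
Compute levels (Kahn BFS):
  sources (in-degree 0): B, E, H
  process B: level=0
    B->F: in-degree(F)=0, level(F)=1, enqueue
  process E: level=0
    E->A: in-degree(A)=0, level(A)=1, enqueue
  process H: level=0
    H->G: in-degree(G)=0, level(G)=1, enqueue
  process F: level=1
  process A: level=1
  process G: level=1
    G->C: in-degree(C)=0, level(C)=2, enqueue
    G->D: in-degree(D)=0, level(D)=2, enqueue
  process C: level=2
  process D: level=2
All levels: A:1, B:0, C:2, D:2, E:0, F:1, G:1, H:0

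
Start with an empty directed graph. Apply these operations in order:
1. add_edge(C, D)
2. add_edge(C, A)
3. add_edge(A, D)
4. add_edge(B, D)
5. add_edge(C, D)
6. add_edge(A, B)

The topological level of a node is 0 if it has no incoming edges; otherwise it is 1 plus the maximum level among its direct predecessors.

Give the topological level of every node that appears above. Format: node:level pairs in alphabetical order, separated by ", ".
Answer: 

Answer: A:1, B:2, C:0, D:3

Derivation:
Op 1: add_edge(C, D). Edges now: 1
Op 2: add_edge(C, A). Edges now: 2
Op 3: add_edge(A, D). Edges now: 3
Op 4: add_edge(B, D). Edges now: 4
Op 5: add_edge(C, D) (duplicate, no change). Edges now: 4
Op 6: add_edge(A, B). Edges now: 5
Compute levels (Kahn BFS):
  sources (in-degree 0): C
  process C: level=0
    C->A: in-degree(A)=0, level(A)=1, enqueue
    C->D: in-degree(D)=2, level(D)>=1
  process A: level=1
    A->B: in-degree(B)=0, level(B)=2, enqueue
    A->D: in-degree(D)=1, level(D)>=2
  process B: level=2
    B->D: in-degree(D)=0, level(D)=3, enqueue
  process D: level=3
All levels: A:1, B:2, C:0, D:3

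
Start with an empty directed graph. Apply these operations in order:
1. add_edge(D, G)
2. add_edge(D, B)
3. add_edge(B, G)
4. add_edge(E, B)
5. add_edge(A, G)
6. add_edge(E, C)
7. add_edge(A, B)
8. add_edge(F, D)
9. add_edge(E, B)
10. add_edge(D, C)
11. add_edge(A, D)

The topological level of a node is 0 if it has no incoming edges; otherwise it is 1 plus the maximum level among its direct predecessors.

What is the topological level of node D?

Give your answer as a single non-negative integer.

Op 1: add_edge(D, G). Edges now: 1
Op 2: add_edge(D, B). Edges now: 2
Op 3: add_edge(B, G). Edges now: 3
Op 4: add_edge(E, B). Edges now: 4
Op 5: add_edge(A, G). Edges now: 5
Op 6: add_edge(E, C). Edges now: 6
Op 7: add_edge(A, B). Edges now: 7
Op 8: add_edge(F, D). Edges now: 8
Op 9: add_edge(E, B) (duplicate, no change). Edges now: 8
Op 10: add_edge(D, C). Edges now: 9
Op 11: add_edge(A, D). Edges now: 10
Compute levels (Kahn BFS):
  sources (in-degree 0): A, E, F
  process A: level=0
    A->B: in-degree(B)=2, level(B)>=1
    A->D: in-degree(D)=1, level(D)>=1
    A->G: in-degree(G)=2, level(G)>=1
  process E: level=0
    E->B: in-degree(B)=1, level(B)>=1
    E->C: in-degree(C)=1, level(C)>=1
  process F: level=0
    F->D: in-degree(D)=0, level(D)=1, enqueue
  process D: level=1
    D->B: in-degree(B)=0, level(B)=2, enqueue
    D->C: in-degree(C)=0, level(C)=2, enqueue
    D->G: in-degree(G)=1, level(G)>=2
  process B: level=2
    B->G: in-degree(G)=0, level(G)=3, enqueue
  process C: level=2
  process G: level=3
All levels: A:0, B:2, C:2, D:1, E:0, F:0, G:3
level(D) = 1

Answer: 1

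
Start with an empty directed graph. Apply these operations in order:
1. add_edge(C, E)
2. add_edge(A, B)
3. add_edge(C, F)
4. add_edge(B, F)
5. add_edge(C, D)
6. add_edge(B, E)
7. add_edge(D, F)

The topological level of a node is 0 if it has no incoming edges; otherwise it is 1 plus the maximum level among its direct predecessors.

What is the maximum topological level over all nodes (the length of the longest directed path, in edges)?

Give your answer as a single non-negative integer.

Answer: 2

Derivation:
Op 1: add_edge(C, E). Edges now: 1
Op 2: add_edge(A, B). Edges now: 2
Op 3: add_edge(C, F). Edges now: 3
Op 4: add_edge(B, F). Edges now: 4
Op 5: add_edge(C, D). Edges now: 5
Op 6: add_edge(B, E). Edges now: 6
Op 7: add_edge(D, F). Edges now: 7
Compute levels (Kahn BFS):
  sources (in-degree 0): A, C
  process A: level=0
    A->B: in-degree(B)=0, level(B)=1, enqueue
  process C: level=0
    C->D: in-degree(D)=0, level(D)=1, enqueue
    C->E: in-degree(E)=1, level(E)>=1
    C->F: in-degree(F)=2, level(F)>=1
  process B: level=1
    B->E: in-degree(E)=0, level(E)=2, enqueue
    B->F: in-degree(F)=1, level(F)>=2
  process D: level=1
    D->F: in-degree(F)=0, level(F)=2, enqueue
  process E: level=2
  process F: level=2
All levels: A:0, B:1, C:0, D:1, E:2, F:2
max level = 2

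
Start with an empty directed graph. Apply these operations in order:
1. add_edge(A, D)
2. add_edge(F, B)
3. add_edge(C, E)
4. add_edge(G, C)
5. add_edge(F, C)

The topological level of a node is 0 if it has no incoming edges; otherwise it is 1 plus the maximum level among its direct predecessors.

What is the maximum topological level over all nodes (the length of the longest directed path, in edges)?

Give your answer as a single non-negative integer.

Answer: 2

Derivation:
Op 1: add_edge(A, D). Edges now: 1
Op 2: add_edge(F, B). Edges now: 2
Op 3: add_edge(C, E). Edges now: 3
Op 4: add_edge(G, C). Edges now: 4
Op 5: add_edge(F, C). Edges now: 5
Compute levels (Kahn BFS):
  sources (in-degree 0): A, F, G
  process A: level=0
    A->D: in-degree(D)=0, level(D)=1, enqueue
  process F: level=0
    F->B: in-degree(B)=0, level(B)=1, enqueue
    F->C: in-degree(C)=1, level(C)>=1
  process G: level=0
    G->C: in-degree(C)=0, level(C)=1, enqueue
  process D: level=1
  process B: level=1
  process C: level=1
    C->E: in-degree(E)=0, level(E)=2, enqueue
  process E: level=2
All levels: A:0, B:1, C:1, D:1, E:2, F:0, G:0
max level = 2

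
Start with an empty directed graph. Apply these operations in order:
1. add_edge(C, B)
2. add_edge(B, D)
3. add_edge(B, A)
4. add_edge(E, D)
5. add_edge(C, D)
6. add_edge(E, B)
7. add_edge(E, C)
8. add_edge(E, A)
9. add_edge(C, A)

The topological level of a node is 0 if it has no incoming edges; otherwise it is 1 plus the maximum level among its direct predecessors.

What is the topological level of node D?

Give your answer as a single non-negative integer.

Op 1: add_edge(C, B). Edges now: 1
Op 2: add_edge(B, D). Edges now: 2
Op 3: add_edge(B, A). Edges now: 3
Op 4: add_edge(E, D). Edges now: 4
Op 5: add_edge(C, D). Edges now: 5
Op 6: add_edge(E, B). Edges now: 6
Op 7: add_edge(E, C). Edges now: 7
Op 8: add_edge(E, A). Edges now: 8
Op 9: add_edge(C, A). Edges now: 9
Compute levels (Kahn BFS):
  sources (in-degree 0): E
  process E: level=0
    E->A: in-degree(A)=2, level(A)>=1
    E->B: in-degree(B)=1, level(B)>=1
    E->C: in-degree(C)=0, level(C)=1, enqueue
    E->D: in-degree(D)=2, level(D)>=1
  process C: level=1
    C->A: in-degree(A)=1, level(A)>=2
    C->B: in-degree(B)=0, level(B)=2, enqueue
    C->D: in-degree(D)=1, level(D)>=2
  process B: level=2
    B->A: in-degree(A)=0, level(A)=3, enqueue
    B->D: in-degree(D)=0, level(D)=3, enqueue
  process A: level=3
  process D: level=3
All levels: A:3, B:2, C:1, D:3, E:0
level(D) = 3

Answer: 3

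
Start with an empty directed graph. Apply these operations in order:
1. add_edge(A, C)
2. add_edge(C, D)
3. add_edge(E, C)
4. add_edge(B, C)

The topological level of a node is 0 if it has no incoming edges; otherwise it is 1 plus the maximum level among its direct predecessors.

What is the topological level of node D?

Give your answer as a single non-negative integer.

Answer: 2

Derivation:
Op 1: add_edge(A, C). Edges now: 1
Op 2: add_edge(C, D). Edges now: 2
Op 3: add_edge(E, C). Edges now: 3
Op 4: add_edge(B, C). Edges now: 4
Compute levels (Kahn BFS):
  sources (in-degree 0): A, B, E
  process A: level=0
    A->C: in-degree(C)=2, level(C)>=1
  process B: level=0
    B->C: in-degree(C)=1, level(C)>=1
  process E: level=0
    E->C: in-degree(C)=0, level(C)=1, enqueue
  process C: level=1
    C->D: in-degree(D)=0, level(D)=2, enqueue
  process D: level=2
All levels: A:0, B:0, C:1, D:2, E:0
level(D) = 2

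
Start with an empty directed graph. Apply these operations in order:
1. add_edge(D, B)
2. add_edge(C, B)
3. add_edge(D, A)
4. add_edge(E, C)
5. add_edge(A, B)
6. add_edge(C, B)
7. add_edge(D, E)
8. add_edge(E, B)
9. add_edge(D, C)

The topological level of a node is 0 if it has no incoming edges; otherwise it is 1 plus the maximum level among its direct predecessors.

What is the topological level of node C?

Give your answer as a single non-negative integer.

Answer: 2

Derivation:
Op 1: add_edge(D, B). Edges now: 1
Op 2: add_edge(C, B). Edges now: 2
Op 3: add_edge(D, A). Edges now: 3
Op 4: add_edge(E, C). Edges now: 4
Op 5: add_edge(A, B). Edges now: 5
Op 6: add_edge(C, B) (duplicate, no change). Edges now: 5
Op 7: add_edge(D, E). Edges now: 6
Op 8: add_edge(E, B). Edges now: 7
Op 9: add_edge(D, C). Edges now: 8
Compute levels (Kahn BFS):
  sources (in-degree 0): D
  process D: level=0
    D->A: in-degree(A)=0, level(A)=1, enqueue
    D->B: in-degree(B)=3, level(B)>=1
    D->C: in-degree(C)=1, level(C)>=1
    D->E: in-degree(E)=0, level(E)=1, enqueue
  process A: level=1
    A->B: in-degree(B)=2, level(B)>=2
  process E: level=1
    E->B: in-degree(B)=1, level(B)>=2
    E->C: in-degree(C)=0, level(C)=2, enqueue
  process C: level=2
    C->B: in-degree(B)=0, level(B)=3, enqueue
  process B: level=3
All levels: A:1, B:3, C:2, D:0, E:1
level(C) = 2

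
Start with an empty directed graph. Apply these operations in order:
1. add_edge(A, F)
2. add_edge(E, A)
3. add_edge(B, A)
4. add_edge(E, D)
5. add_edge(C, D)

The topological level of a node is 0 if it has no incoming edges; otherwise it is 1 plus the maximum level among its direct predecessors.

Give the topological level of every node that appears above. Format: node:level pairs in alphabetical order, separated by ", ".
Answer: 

Answer: A:1, B:0, C:0, D:1, E:0, F:2

Derivation:
Op 1: add_edge(A, F). Edges now: 1
Op 2: add_edge(E, A). Edges now: 2
Op 3: add_edge(B, A). Edges now: 3
Op 4: add_edge(E, D). Edges now: 4
Op 5: add_edge(C, D). Edges now: 5
Compute levels (Kahn BFS):
  sources (in-degree 0): B, C, E
  process B: level=0
    B->A: in-degree(A)=1, level(A)>=1
  process C: level=0
    C->D: in-degree(D)=1, level(D)>=1
  process E: level=0
    E->A: in-degree(A)=0, level(A)=1, enqueue
    E->D: in-degree(D)=0, level(D)=1, enqueue
  process A: level=1
    A->F: in-degree(F)=0, level(F)=2, enqueue
  process D: level=1
  process F: level=2
All levels: A:1, B:0, C:0, D:1, E:0, F:2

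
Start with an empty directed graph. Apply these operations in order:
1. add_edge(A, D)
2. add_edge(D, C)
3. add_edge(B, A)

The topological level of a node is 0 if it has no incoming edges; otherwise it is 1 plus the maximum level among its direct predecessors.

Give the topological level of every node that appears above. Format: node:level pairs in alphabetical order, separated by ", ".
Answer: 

Answer: A:1, B:0, C:3, D:2

Derivation:
Op 1: add_edge(A, D). Edges now: 1
Op 2: add_edge(D, C). Edges now: 2
Op 3: add_edge(B, A). Edges now: 3
Compute levels (Kahn BFS):
  sources (in-degree 0): B
  process B: level=0
    B->A: in-degree(A)=0, level(A)=1, enqueue
  process A: level=1
    A->D: in-degree(D)=0, level(D)=2, enqueue
  process D: level=2
    D->C: in-degree(C)=0, level(C)=3, enqueue
  process C: level=3
All levels: A:1, B:0, C:3, D:2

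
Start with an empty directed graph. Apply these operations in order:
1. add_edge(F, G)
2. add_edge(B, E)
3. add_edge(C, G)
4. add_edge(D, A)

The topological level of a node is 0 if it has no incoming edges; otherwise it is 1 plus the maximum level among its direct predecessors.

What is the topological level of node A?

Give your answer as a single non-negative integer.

Op 1: add_edge(F, G). Edges now: 1
Op 2: add_edge(B, E). Edges now: 2
Op 3: add_edge(C, G). Edges now: 3
Op 4: add_edge(D, A). Edges now: 4
Compute levels (Kahn BFS):
  sources (in-degree 0): B, C, D, F
  process B: level=0
    B->E: in-degree(E)=0, level(E)=1, enqueue
  process C: level=0
    C->G: in-degree(G)=1, level(G)>=1
  process D: level=0
    D->A: in-degree(A)=0, level(A)=1, enqueue
  process F: level=0
    F->G: in-degree(G)=0, level(G)=1, enqueue
  process E: level=1
  process A: level=1
  process G: level=1
All levels: A:1, B:0, C:0, D:0, E:1, F:0, G:1
level(A) = 1

Answer: 1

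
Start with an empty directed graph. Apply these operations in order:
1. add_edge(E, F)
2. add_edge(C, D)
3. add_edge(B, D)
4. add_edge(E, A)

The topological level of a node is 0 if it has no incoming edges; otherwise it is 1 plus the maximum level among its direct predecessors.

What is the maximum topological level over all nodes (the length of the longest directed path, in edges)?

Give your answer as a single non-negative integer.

Op 1: add_edge(E, F). Edges now: 1
Op 2: add_edge(C, D). Edges now: 2
Op 3: add_edge(B, D). Edges now: 3
Op 4: add_edge(E, A). Edges now: 4
Compute levels (Kahn BFS):
  sources (in-degree 0): B, C, E
  process B: level=0
    B->D: in-degree(D)=1, level(D)>=1
  process C: level=0
    C->D: in-degree(D)=0, level(D)=1, enqueue
  process E: level=0
    E->A: in-degree(A)=0, level(A)=1, enqueue
    E->F: in-degree(F)=0, level(F)=1, enqueue
  process D: level=1
  process A: level=1
  process F: level=1
All levels: A:1, B:0, C:0, D:1, E:0, F:1
max level = 1

Answer: 1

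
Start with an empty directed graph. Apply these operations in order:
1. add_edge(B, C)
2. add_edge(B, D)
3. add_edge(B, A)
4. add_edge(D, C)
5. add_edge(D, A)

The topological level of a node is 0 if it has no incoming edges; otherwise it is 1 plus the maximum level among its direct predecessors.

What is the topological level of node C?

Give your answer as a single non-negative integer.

Answer: 2

Derivation:
Op 1: add_edge(B, C). Edges now: 1
Op 2: add_edge(B, D). Edges now: 2
Op 3: add_edge(B, A). Edges now: 3
Op 4: add_edge(D, C). Edges now: 4
Op 5: add_edge(D, A). Edges now: 5
Compute levels (Kahn BFS):
  sources (in-degree 0): B
  process B: level=0
    B->A: in-degree(A)=1, level(A)>=1
    B->C: in-degree(C)=1, level(C)>=1
    B->D: in-degree(D)=0, level(D)=1, enqueue
  process D: level=1
    D->A: in-degree(A)=0, level(A)=2, enqueue
    D->C: in-degree(C)=0, level(C)=2, enqueue
  process A: level=2
  process C: level=2
All levels: A:2, B:0, C:2, D:1
level(C) = 2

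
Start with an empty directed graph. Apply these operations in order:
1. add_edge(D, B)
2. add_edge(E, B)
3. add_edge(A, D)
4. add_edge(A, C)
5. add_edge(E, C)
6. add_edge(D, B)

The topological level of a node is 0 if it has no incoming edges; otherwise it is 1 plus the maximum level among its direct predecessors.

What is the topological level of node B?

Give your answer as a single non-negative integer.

Answer: 2

Derivation:
Op 1: add_edge(D, B). Edges now: 1
Op 2: add_edge(E, B). Edges now: 2
Op 3: add_edge(A, D). Edges now: 3
Op 4: add_edge(A, C). Edges now: 4
Op 5: add_edge(E, C). Edges now: 5
Op 6: add_edge(D, B) (duplicate, no change). Edges now: 5
Compute levels (Kahn BFS):
  sources (in-degree 0): A, E
  process A: level=0
    A->C: in-degree(C)=1, level(C)>=1
    A->D: in-degree(D)=0, level(D)=1, enqueue
  process E: level=0
    E->B: in-degree(B)=1, level(B)>=1
    E->C: in-degree(C)=0, level(C)=1, enqueue
  process D: level=1
    D->B: in-degree(B)=0, level(B)=2, enqueue
  process C: level=1
  process B: level=2
All levels: A:0, B:2, C:1, D:1, E:0
level(B) = 2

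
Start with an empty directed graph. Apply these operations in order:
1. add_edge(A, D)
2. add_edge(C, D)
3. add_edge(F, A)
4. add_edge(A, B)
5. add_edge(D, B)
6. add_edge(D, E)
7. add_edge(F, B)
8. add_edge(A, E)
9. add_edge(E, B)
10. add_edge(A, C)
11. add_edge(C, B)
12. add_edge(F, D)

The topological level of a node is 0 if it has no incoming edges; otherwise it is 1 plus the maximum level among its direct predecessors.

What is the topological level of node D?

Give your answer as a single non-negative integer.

Answer: 3

Derivation:
Op 1: add_edge(A, D). Edges now: 1
Op 2: add_edge(C, D). Edges now: 2
Op 3: add_edge(F, A). Edges now: 3
Op 4: add_edge(A, B). Edges now: 4
Op 5: add_edge(D, B). Edges now: 5
Op 6: add_edge(D, E). Edges now: 6
Op 7: add_edge(F, B). Edges now: 7
Op 8: add_edge(A, E). Edges now: 8
Op 9: add_edge(E, B). Edges now: 9
Op 10: add_edge(A, C). Edges now: 10
Op 11: add_edge(C, B). Edges now: 11
Op 12: add_edge(F, D). Edges now: 12
Compute levels (Kahn BFS):
  sources (in-degree 0): F
  process F: level=0
    F->A: in-degree(A)=0, level(A)=1, enqueue
    F->B: in-degree(B)=4, level(B)>=1
    F->D: in-degree(D)=2, level(D)>=1
  process A: level=1
    A->B: in-degree(B)=3, level(B)>=2
    A->C: in-degree(C)=0, level(C)=2, enqueue
    A->D: in-degree(D)=1, level(D)>=2
    A->E: in-degree(E)=1, level(E)>=2
  process C: level=2
    C->B: in-degree(B)=2, level(B)>=3
    C->D: in-degree(D)=0, level(D)=3, enqueue
  process D: level=3
    D->B: in-degree(B)=1, level(B)>=4
    D->E: in-degree(E)=0, level(E)=4, enqueue
  process E: level=4
    E->B: in-degree(B)=0, level(B)=5, enqueue
  process B: level=5
All levels: A:1, B:5, C:2, D:3, E:4, F:0
level(D) = 3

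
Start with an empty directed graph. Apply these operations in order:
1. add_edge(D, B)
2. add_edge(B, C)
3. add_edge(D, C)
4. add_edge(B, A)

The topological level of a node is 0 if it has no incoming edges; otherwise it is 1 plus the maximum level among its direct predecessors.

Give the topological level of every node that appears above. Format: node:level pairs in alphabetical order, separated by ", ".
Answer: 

Answer: A:2, B:1, C:2, D:0

Derivation:
Op 1: add_edge(D, B). Edges now: 1
Op 2: add_edge(B, C). Edges now: 2
Op 3: add_edge(D, C). Edges now: 3
Op 4: add_edge(B, A). Edges now: 4
Compute levels (Kahn BFS):
  sources (in-degree 0): D
  process D: level=0
    D->B: in-degree(B)=0, level(B)=1, enqueue
    D->C: in-degree(C)=1, level(C)>=1
  process B: level=1
    B->A: in-degree(A)=0, level(A)=2, enqueue
    B->C: in-degree(C)=0, level(C)=2, enqueue
  process A: level=2
  process C: level=2
All levels: A:2, B:1, C:2, D:0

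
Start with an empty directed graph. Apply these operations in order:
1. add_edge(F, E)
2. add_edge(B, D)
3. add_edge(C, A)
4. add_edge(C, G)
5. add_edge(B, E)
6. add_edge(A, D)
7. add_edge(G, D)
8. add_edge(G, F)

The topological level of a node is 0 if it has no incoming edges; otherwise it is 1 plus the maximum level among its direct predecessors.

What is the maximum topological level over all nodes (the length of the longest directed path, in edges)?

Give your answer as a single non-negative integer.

Answer: 3

Derivation:
Op 1: add_edge(F, E). Edges now: 1
Op 2: add_edge(B, D). Edges now: 2
Op 3: add_edge(C, A). Edges now: 3
Op 4: add_edge(C, G). Edges now: 4
Op 5: add_edge(B, E). Edges now: 5
Op 6: add_edge(A, D). Edges now: 6
Op 7: add_edge(G, D). Edges now: 7
Op 8: add_edge(G, F). Edges now: 8
Compute levels (Kahn BFS):
  sources (in-degree 0): B, C
  process B: level=0
    B->D: in-degree(D)=2, level(D)>=1
    B->E: in-degree(E)=1, level(E)>=1
  process C: level=0
    C->A: in-degree(A)=0, level(A)=1, enqueue
    C->G: in-degree(G)=0, level(G)=1, enqueue
  process A: level=1
    A->D: in-degree(D)=1, level(D)>=2
  process G: level=1
    G->D: in-degree(D)=0, level(D)=2, enqueue
    G->F: in-degree(F)=0, level(F)=2, enqueue
  process D: level=2
  process F: level=2
    F->E: in-degree(E)=0, level(E)=3, enqueue
  process E: level=3
All levels: A:1, B:0, C:0, D:2, E:3, F:2, G:1
max level = 3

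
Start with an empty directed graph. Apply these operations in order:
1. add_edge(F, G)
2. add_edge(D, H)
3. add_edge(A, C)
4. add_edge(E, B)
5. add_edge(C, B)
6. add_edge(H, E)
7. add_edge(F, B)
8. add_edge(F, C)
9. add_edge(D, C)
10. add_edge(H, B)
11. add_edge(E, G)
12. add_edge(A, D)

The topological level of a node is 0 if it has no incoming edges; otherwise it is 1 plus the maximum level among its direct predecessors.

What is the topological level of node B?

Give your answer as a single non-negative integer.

Answer: 4

Derivation:
Op 1: add_edge(F, G). Edges now: 1
Op 2: add_edge(D, H). Edges now: 2
Op 3: add_edge(A, C). Edges now: 3
Op 4: add_edge(E, B). Edges now: 4
Op 5: add_edge(C, B). Edges now: 5
Op 6: add_edge(H, E). Edges now: 6
Op 7: add_edge(F, B). Edges now: 7
Op 8: add_edge(F, C). Edges now: 8
Op 9: add_edge(D, C). Edges now: 9
Op 10: add_edge(H, B). Edges now: 10
Op 11: add_edge(E, G). Edges now: 11
Op 12: add_edge(A, D). Edges now: 12
Compute levels (Kahn BFS):
  sources (in-degree 0): A, F
  process A: level=0
    A->C: in-degree(C)=2, level(C)>=1
    A->D: in-degree(D)=0, level(D)=1, enqueue
  process F: level=0
    F->B: in-degree(B)=3, level(B)>=1
    F->C: in-degree(C)=1, level(C)>=1
    F->G: in-degree(G)=1, level(G)>=1
  process D: level=1
    D->C: in-degree(C)=0, level(C)=2, enqueue
    D->H: in-degree(H)=0, level(H)=2, enqueue
  process C: level=2
    C->B: in-degree(B)=2, level(B)>=3
  process H: level=2
    H->B: in-degree(B)=1, level(B)>=3
    H->E: in-degree(E)=0, level(E)=3, enqueue
  process E: level=3
    E->B: in-degree(B)=0, level(B)=4, enqueue
    E->G: in-degree(G)=0, level(G)=4, enqueue
  process B: level=4
  process G: level=4
All levels: A:0, B:4, C:2, D:1, E:3, F:0, G:4, H:2
level(B) = 4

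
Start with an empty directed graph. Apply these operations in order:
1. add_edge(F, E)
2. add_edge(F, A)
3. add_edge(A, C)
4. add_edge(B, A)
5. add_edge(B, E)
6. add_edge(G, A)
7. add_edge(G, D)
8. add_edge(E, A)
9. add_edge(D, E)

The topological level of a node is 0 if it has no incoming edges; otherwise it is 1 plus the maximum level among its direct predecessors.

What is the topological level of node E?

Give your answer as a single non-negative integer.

Answer: 2

Derivation:
Op 1: add_edge(F, E). Edges now: 1
Op 2: add_edge(F, A). Edges now: 2
Op 3: add_edge(A, C). Edges now: 3
Op 4: add_edge(B, A). Edges now: 4
Op 5: add_edge(B, E). Edges now: 5
Op 6: add_edge(G, A). Edges now: 6
Op 7: add_edge(G, D). Edges now: 7
Op 8: add_edge(E, A). Edges now: 8
Op 9: add_edge(D, E). Edges now: 9
Compute levels (Kahn BFS):
  sources (in-degree 0): B, F, G
  process B: level=0
    B->A: in-degree(A)=3, level(A)>=1
    B->E: in-degree(E)=2, level(E)>=1
  process F: level=0
    F->A: in-degree(A)=2, level(A)>=1
    F->E: in-degree(E)=1, level(E)>=1
  process G: level=0
    G->A: in-degree(A)=1, level(A)>=1
    G->D: in-degree(D)=0, level(D)=1, enqueue
  process D: level=1
    D->E: in-degree(E)=0, level(E)=2, enqueue
  process E: level=2
    E->A: in-degree(A)=0, level(A)=3, enqueue
  process A: level=3
    A->C: in-degree(C)=0, level(C)=4, enqueue
  process C: level=4
All levels: A:3, B:0, C:4, D:1, E:2, F:0, G:0
level(E) = 2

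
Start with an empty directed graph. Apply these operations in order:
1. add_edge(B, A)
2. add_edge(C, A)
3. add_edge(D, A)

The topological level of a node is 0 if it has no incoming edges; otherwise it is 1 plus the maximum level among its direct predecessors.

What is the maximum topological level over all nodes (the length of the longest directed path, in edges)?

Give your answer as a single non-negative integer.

Op 1: add_edge(B, A). Edges now: 1
Op 2: add_edge(C, A). Edges now: 2
Op 3: add_edge(D, A). Edges now: 3
Compute levels (Kahn BFS):
  sources (in-degree 0): B, C, D
  process B: level=0
    B->A: in-degree(A)=2, level(A)>=1
  process C: level=0
    C->A: in-degree(A)=1, level(A)>=1
  process D: level=0
    D->A: in-degree(A)=0, level(A)=1, enqueue
  process A: level=1
All levels: A:1, B:0, C:0, D:0
max level = 1

Answer: 1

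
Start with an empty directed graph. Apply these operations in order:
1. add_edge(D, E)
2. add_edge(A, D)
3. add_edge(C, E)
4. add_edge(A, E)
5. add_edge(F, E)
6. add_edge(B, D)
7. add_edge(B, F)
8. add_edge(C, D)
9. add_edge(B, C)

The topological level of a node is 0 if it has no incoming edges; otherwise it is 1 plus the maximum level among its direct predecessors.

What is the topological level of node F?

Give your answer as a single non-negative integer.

Op 1: add_edge(D, E). Edges now: 1
Op 2: add_edge(A, D). Edges now: 2
Op 3: add_edge(C, E). Edges now: 3
Op 4: add_edge(A, E). Edges now: 4
Op 5: add_edge(F, E). Edges now: 5
Op 6: add_edge(B, D). Edges now: 6
Op 7: add_edge(B, F). Edges now: 7
Op 8: add_edge(C, D). Edges now: 8
Op 9: add_edge(B, C). Edges now: 9
Compute levels (Kahn BFS):
  sources (in-degree 0): A, B
  process A: level=0
    A->D: in-degree(D)=2, level(D)>=1
    A->E: in-degree(E)=3, level(E)>=1
  process B: level=0
    B->C: in-degree(C)=0, level(C)=1, enqueue
    B->D: in-degree(D)=1, level(D)>=1
    B->F: in-degree(F)=0, level(F)=1, enqueue
  process C: level=1
    C->D: in-degree(D)=0, level(D)=2, enqueue
    C->E: in-degree(E)=2, level(E)>=2
  process F: level=1
    F->E: in-degree(E)=1, level(E)>=2
  process D: level=2
    D->E: in-degree(E)=0, level(E)=3, enqueue
  process E: level=3
All levels: A:0, B:0, C:1, D:2, E:3, F:1
level(F) = 1

Answer: 1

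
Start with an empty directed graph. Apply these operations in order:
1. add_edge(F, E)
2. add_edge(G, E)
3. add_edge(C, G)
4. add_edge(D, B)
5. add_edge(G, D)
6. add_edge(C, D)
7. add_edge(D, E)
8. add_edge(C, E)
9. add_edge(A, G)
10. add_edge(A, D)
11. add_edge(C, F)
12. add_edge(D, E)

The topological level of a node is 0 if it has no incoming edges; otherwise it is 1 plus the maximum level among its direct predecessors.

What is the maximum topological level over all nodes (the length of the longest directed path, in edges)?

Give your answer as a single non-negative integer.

Answer: 3

Derivation:
Op 1: add_edge(F, E). Edges now: 1
Op 2: add_edge(G, E). Edges now: 2
Op 3: add_edge(C, G). Edges now: 3
Op 4: add_edge(D, B). Edges now: 4
Op 5: add_edge(G, D). Edges now: 5
Op 6: add_edge(C, D). Edges now: 6
Op 7: add_edge(D, E). Edges now: 7
Op 8: add_edge(C, E). Edges now: 8
Op 9: add_edge(A, G). Edges now: 9
Op 10: add_edge(A, D). Edges now: 10
Op 11: add_edge(C, F). Edges now: 11
Op 12: add_edge(D, E) (duplicate, no change). Edges now: 11
Compute levels (Kahn BFS):
  sources (in-degree 0): A, C
  process A: level=0
    A->D: in-degree(D)=2, level(D)>=1
    A->G: in-degree(G)=1, level(G)>=1
  process C: level=0
    C->D: in-degree(D)=1, level(D)>=1
    C->E: in-degree(E)=3, level(E)>=1
    C->F: in-degree(F)=0, level(F)=1, enqueue
    C->G: in-degree(G)=0, level(G)=1, enqueue
  process F: level=1
    F->E: in-degree(E)=2, level(E)>=2
  process G: level=1
    G->D: in-degree(D)=0, level(D)=2, enqueue
    G->E: in-degree(E)=1, level(E)>=2
  process D: level=2
    D->B: in-degree(B)=0, level(B)=3, enqueue
    D->E: in-degree(E)=0, level(E)=3, enqueue
  process B: level=3
  process E: level=3
All levels: A:0, B:3, C:0, D:2, E:3, F:1, G:1
max level = 3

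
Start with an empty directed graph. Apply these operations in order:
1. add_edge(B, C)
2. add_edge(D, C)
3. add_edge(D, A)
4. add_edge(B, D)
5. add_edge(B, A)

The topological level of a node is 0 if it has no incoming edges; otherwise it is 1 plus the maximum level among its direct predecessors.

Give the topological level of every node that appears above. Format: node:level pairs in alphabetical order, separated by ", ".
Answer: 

Op 1: add_edge(B, C). Edges now: 1
Op 2: add_edge(D, C). Edges now: 2
Op 3: add_edge(D, A). Edges now: 3
Op 4: add_edge(B, D). Edges now: 4
Op 5: add_edge(B, A). Edges now: 5
Compute levels (Kahn BFS):
  sources (in-degree 0): B
  process B: level=0
    B->A: in-degree(A)=1, level(A)>=1
    B->C: in-degree(C)=1, level(C)>=1
    B->D: in-degree(D)=0, level(D)=1, enqueue
  process D: level=1
    D->A: in-degree(A)=0, level(A)=2, enqueue
    D->C: in-degree(C)=0, level(C)=2, enqueue
  process A: level=2
  process C: level=2
All levels: A:2, B:0, C:2, D:1

Answer: A:2, B:0, C:2, D:1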